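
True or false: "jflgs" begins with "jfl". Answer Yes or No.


Input string: 'jflgs'
Prefix to check: 'jfl'
First 3 characters of input: 'jfl'
Match: True
Result: Yes


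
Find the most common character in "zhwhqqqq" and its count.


Input: 'zhwhqqqq'
Operation: tally each character
Counts: 'h':2, 'q':4, 'w':1, 'z':1
Maximum: 'q' appears 4 times


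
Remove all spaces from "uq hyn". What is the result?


Input string: 'uq hyn'
Operation: remove all spaces
Words: 'uq', 'hyn'
Join without spaces: uqhyn


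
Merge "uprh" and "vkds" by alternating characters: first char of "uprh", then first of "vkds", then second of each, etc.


String 1: 'uprh'
String 2: 'vkds'
Operation: alternate characters
Pairs: 'u'+'v', 'p'+'k', 'r'+'d', 'h'+'s'
Result: uvpkrdhs


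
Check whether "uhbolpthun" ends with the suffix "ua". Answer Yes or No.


Input string: 'uhbolpthun'
Suffix to check: 'ua'
Last 2 characters of input: 'un'
Match: False
Result: No


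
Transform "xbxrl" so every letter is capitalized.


Input string: 'xbxrl'
Operation: convert each letter to uppercase
Mapping: 'x'->'X', 'b'->'B', 'x'->'X', 'r'->'R', 'l'->'L'
Result: XBXRL


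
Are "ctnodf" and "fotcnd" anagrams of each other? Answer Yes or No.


String 1: 'ctnodf' -> sorted: 'cdfnot'
String 2: 'fotcnd' -> sorted: 'cdfnot'
Compare sorted forms: 'cdfnot' == 'cdfnot'
Anagram: Yes


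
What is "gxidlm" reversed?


Input string: 'gxidlm'
Operation: reverse character order
Original order: 'g' -> 'x' -> 'i' -> 'd' -> 'l' -> 'm'
Reversed order: 'm' -> 'l' -> 'd' -> 'i' -> 'x' -> 'g'
Result: mldixg


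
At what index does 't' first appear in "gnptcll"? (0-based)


Input string: 'gnptcll'
Target: 't'
Scanning left to right: s[0]='g', s[1]='n', s[2]='p', s[3]='t'
First match at index: 3


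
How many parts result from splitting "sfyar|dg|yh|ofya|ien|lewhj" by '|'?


Input string: 'sfyar|dg|yh|ofya|ien|lewhj'
Delimiter: '|'
Split result: 'sfyar', 'dg', 'yh', 'ofya', 'ien', 'lewhj'
Number of parts: 6


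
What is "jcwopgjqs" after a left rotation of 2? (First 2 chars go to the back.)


Input: 'jcwopgjqs', shift = 2
Operation: split at index 2 and swap parts
Front part s[0:2] = 'jc'
Back part s[2:] = 'wopgjqs'
Rotated = back + front = 'wopgjqs' + 'jc'
Result: wopgjqsjc


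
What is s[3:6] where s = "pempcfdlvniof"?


Input string: 'pempcfdlvniof'
Operation: slice [3:6]
Extract characters: s[3]='p', s[4]='c', s[5]='f'
Result: pcf


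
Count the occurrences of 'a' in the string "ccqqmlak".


Input string: 'ccqqmlak'
Target character: 'a'
Scan each position: s[6]='a'
Matches found at indices: 6
Total: 1


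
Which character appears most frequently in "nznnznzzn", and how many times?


Input: 'nznnznzzn'
Operation: tally each character
Counts: 'n':5, 'z':4
Maximum: 'n' appears 5 times


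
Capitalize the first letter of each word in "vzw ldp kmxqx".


Input string: 'vzw ldp kmxqx'
Operation: capitalize first letter of each word
Word transformations: 'vzw'->'Vzw', 'ldp'->'Ldp', 'kmxqx'->'Kmxqx'
Result: Vzw Ldp Kmxqx


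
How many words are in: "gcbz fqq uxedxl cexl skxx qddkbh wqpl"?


Input string: 'gcbz fqq uxedxl cexl skxx qddkbh wqpl'
Operation: split by spaces
Words found: 'gcbz', 'fqq', 'uxedxl', 'cexl', 'skxx', 'qddkbh', 'wqpl'
Word count: 7


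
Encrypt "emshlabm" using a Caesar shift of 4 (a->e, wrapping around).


Input: 'emshlabm', shift = 4
Operation: for each letter, (position + 4) mod 26
Mapping: 'e'(4+4=8)->'i', 'm'(12+4=16)->'q', 's'(18+4=22)->'w', 'h'(7+4=11)->'l', 'l'(11+4=15)->'p', 'a'(0+4=4)->'e', 'b'(1+4=5)->'f', 'm'(12+4=16)->'q'
Result: iqwlpefq


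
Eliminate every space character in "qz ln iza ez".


Input string: 'qz ln iza ez'
Operation: remove all spaces
Words: 'qz', 'ln', 'iza', 'ez'
Join without spaces: qzlnizaez


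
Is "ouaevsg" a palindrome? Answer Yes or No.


Input string: 'ouaevsg'
Reversed: 'gsveauo'
Compare pairs: s[0]='o' vs s[6]='g' (mismatch), s[1]='u' vs s[5]='s' (mismatch), s[2]='a' vs s[4]='v' (mismatch)
Palindrome: No


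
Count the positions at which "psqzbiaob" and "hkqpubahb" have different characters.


String 1: 'psqzbiaob'
String 2: 'hkqpubahb'
Compare each position: pos 0: 'p'!='h', pos 1: 's'!='k', pos 2: 'q'=='q', pos 3: 'z'!='p', pos 4: 'b'!='u', pos 5: 'i'!='b', pos 6: 'a'=='a', pos 7: 'o'!='h', pos 8: 'b'=='b'
Differing positions: 6
Hamming distance: 6


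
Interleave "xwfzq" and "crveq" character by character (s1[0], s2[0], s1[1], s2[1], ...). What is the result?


String 1: 'xwfzq'
String 2: 'crveq'
Operation: alternate characters
Pairs: 'x'+'c', 'w'+'r', 'f'+'v', 'z'+'e', 'q'+'q'
Result: xcwrfvzeqq


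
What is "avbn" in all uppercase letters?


Input string: 'avbn'
Operation: convert each letter to uppercase
Mapping: 'a'->'A', 'v'->'V', 'b'->'B', 'n'->'N'
Result: AVBN


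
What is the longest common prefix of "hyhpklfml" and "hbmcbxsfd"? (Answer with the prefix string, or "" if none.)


String 1: 'hyhpklfml'
String 2: 'hbmcbxsfd'
Compare position by position:
pos 0: 'h' vs 'h' match
pos 1: 'y' vs 'b' differ -> stop
Longest common prefix: "h" (length 1)


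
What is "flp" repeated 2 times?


Input string: 'flp'
Operation: repeat 2 times
Concatenation: 'flp' + 'flp'
Result: flpflp


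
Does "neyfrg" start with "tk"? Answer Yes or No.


Input string: 'neyfrg'
Prefix to check: 'tk'
First 2 characters of input: 'ne'
Match: False
Result: No


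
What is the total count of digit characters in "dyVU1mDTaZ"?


Input string: 'dyVU1mDTaZ'
Operation: count digit characters (0-9)
Scan: 'd', 'y', 'V', 'U', '1'(digit), 'm', 'D', 'T', 'a', 'Z'
Digits found: 1
Result: 1


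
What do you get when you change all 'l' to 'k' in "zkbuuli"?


Input string: 'zkbuuli'
Operation: replace 'l' with 'k'
Positions of 'l': 5
After replacement: zkbuuki


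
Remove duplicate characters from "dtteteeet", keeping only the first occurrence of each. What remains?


Input: 'dtteteeet'
Operation: keep first occurrence of each character
Scan: s[0]='d' new -> keep; s[1]='t' new -> keep; s[2]='t' seen -> skip; s[3]='e' new -> keep; s[4]='t' seen -> skip; s[5]='e' seen -> skip; s[6]='e' seen -> skip; s[7]='e' seen -> skip; s[8]='t' seen -> skip
Result: dte


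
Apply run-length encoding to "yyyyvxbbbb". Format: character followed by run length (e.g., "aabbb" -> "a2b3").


Input: 'yyyyvxbbbb'
Operation: identify consecutive runs
Runs: 'yyyy' -> y4, 'v' -> v1, 'x' -> x1, 'bbbb' -> b4
Encoded: y4v1x1b4


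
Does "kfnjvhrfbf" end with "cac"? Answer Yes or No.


Input string: 'kfnjvhrfbf'
Suffix to check: 'cac'
Last 3 characters of input: 'fbf'
Match: False
Result: No


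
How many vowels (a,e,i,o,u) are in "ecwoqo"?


Input string: 'ecwoqo'
Operation: count vowels (a, e, i, o, u)
Scan: s[0]='e' (vowel), s[1]='c', s[2]='w', s[3]='o' (vowel), s[4]='q', s[5]='o' (vowel)
Vowels found: 3
Result: 3


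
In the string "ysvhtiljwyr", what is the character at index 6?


Input string: 'ysvhtiljwyr'
Operation: get character at index 6
Index mapping: s[0]='y', s[1]='s', s[2]='v', s[3]='h', s[4]='t', s[5]='i', s[6]='l'
Result: 'l'


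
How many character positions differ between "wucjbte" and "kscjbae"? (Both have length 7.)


String 1: 'wucjbte'
String 2: 'kscjbae'
Compare each position: pos 0: 'w'!='k', pos 1: 'u'!='s', pos 2: 'c'=='c', pos 3: 'j'=='j', pos 4: 'b'=='b', pos 5: 't'!='a', pos 6: 'e'=='e'
Differing positions: 3
Hamming distance: 3


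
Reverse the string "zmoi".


Input string: 'zmoi'
Operation: reverse character order
Original order: 'z' -> 'm' -> 'o' -> 'i'
Reversed order: 'i' -> 'o' -> 'm' -> 'z'
Result: iomz


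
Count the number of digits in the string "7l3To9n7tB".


Input string: '7l3To9n7tB'
Operation: count digit characters (0-9)
Scan: '7'(digit), 'l', '3'(digit), 'T', 'o', '9'(digit), 'n', '7'(digit), 't', 'B'
Digits found: 4
Result: 4


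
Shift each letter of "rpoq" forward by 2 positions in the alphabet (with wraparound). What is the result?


Input: 'rpoq', shift = 2
Operation: for each letter, (position + 2) mod 26
Mapping: 'r'(17+2=19)->'t', 'p'(15+2=17)->'r', 'o'(14+2=16)->'q', 'q'(16+2=18)->'s'
Result: trqs


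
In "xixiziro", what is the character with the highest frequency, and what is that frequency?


Input: 'xixiziro'
Operation: tally each character
Counts: 'i':3, 'o':1, 'r':1, 'x':2, 'z':1
Maximum: 'i' appears 3 times


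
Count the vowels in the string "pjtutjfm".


Input string: 'pjtutjfm'
Operation: count vowels (a, e, i, o, u)
Scan: s[0]='p', s[1]='j', s[2]='t', s[3]='u' (vowel), s[4]='t', s[5]='j', s[6]='f', s[7]='m'
Vowels found: 1
Result: 1


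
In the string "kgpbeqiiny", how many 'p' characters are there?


Input string: 'kgpbeqiiny'
Target character: 'p'
Scan each position: s[2]='p'
Matches found at indices: 2
Total: 1


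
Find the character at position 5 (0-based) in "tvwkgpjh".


Input string: 'tvwkgpjh'
Operation: get character at index 5
Index mapping: s[0]='t', s[1]='v', s[2]='w', s[3]='k', s[4]='g', s[5]='p'
Result: 'p'


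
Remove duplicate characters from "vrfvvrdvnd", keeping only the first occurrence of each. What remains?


Input: 'vrfvvrdvnd'
Operation: keep first occurrence of each character
Scan: s[0]='v' new -> keep; s[1]='r' new -> keep; s[2]='f' new -> keep; s[3]='v' seen -> skip; s[4]='v' seen -> skip; s[5]='r' seen -> skip; s[6]='d' new -> keep; s[7]='v' seen -> skip; s[8]='n' new -> keep; s[9]='d' seen -> skip
Result: vrfdn


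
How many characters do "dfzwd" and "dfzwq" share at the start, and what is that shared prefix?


String 1: 'dfzwd'
String 2: 'dfzwq'
Compare position by position:
pos 0: 'd' vs 'd' match
pos 1: 'f' vs 'f' match
pos 2: 'z' vs 'z' match
pos 3: 'w' vs 'w' match
pos 4: 'd' vs 'q' differ -> stop
Longest common prefix: "dfzw" (length 4)


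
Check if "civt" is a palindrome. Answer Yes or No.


Input string: 'civt'
Reversed: 'tvic'
Compare pairs: s[0]='c' vs s[3]='t' (mismatch), s[1]='i' vs s[2]='v' (mismatch)
Palindrome: No


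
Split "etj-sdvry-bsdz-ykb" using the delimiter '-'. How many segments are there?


Input string: 'etj-sdvry-bsdz-ykb'
Delimiter: '-'
Split result: 'etj', 'sdvry', 'bsdz', 'ykb'
Number of parts: 4


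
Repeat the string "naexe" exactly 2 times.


Input string: 'naexe'
Operation: repeat 2 times
Concatenation: 'naexe' + 'naexe'
Result: naexenaexe


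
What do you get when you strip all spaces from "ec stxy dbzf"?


Input string: 'ec stxy dbzf'
Operation: remove all spaces
Words: 'ec', 'stxy', 'dbzf'
Join without spaces: ecstxydbzf


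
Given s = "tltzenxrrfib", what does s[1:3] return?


Input string: 'tltzenxrrfib'
Operation: slice [1:3]
Extract characters: s[1]='l', s[2]='t'
Result: lt


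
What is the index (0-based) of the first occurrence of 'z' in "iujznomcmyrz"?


Input string: 'iujznomcmyrz'
Target: 'z'
Scanning left to right: s[0]='i', s[1]='u', s[2]='j', s[3]='z'
First match at index: 3


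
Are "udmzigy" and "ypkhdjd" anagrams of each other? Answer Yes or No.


String 1: 'udmzigy' -> sorted: 'dgimuyz'
String 2: 'ypkhdjd' -> sorted: 'ddhjkpy'
Compare sorted forms: 'dgimuyz' != 'ddhjkpy'
Anagram: No


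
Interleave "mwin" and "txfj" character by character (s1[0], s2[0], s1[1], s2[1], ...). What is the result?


String 1: 'mwin'
String 2: 'txfj'
Operation: alternate characters
Pairs: 'm'+'t', 'w'+'x', 'i'+'f', 'n'+'j'
Result: mtwxifnj


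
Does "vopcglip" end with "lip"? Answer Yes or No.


Input string: 'vopcglip'
Suffix to check: 'lip'
Last 3 characters of input: 'lip'
Match: True
Result: Yes


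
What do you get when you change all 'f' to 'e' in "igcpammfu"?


Input string: 'igcpammfu'
Operation: replace 'f' with 'e'
Positions of 'f': 7
After replacement: igcpammeu


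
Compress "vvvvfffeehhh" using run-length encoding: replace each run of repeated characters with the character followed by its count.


Input: 'vvvvfffeehhh'
Operation: identify consecutive runs
Runs: 'vvvv' -> v4, 'fff' -> f3, 'ee' -> e2, 'hhh' -> h3
Encoded: v4f3e2h3


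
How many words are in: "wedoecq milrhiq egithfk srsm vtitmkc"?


Input string: 'wedoecq milrhiq egithfk srsm vtitmkc'
Operation: split by spaces
Words found: 'wedoecq', 'milrhiq', 'egithfk', 'srsm', 'vtitmkc'
Word count: 5


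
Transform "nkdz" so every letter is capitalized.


Input string: 'nkdz'
Operation: convert each letter to uppercase
Mapping: 'n'->'N', 'k'->'K', 'd'->'D', 'z'->'Z'
Result: NKDZ


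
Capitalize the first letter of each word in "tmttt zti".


Input string: 'tmttt zti'
Operation: capitalize first letter of each word
Word transformations: 'tmttt'->'Tmttt', 'zti'->'Zti'
Result: Tmttt Zti


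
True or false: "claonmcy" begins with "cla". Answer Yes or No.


Input string: 'claonmcy'
Prefix to check: 'cla'
First 3 characters of input: 'cla'
Match: True
Result: Yes


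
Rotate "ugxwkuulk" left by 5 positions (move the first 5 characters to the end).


Input: 'ugxwkuulk', shift = 5
Operation: split at index 5 and swap parts
Front part s[0:5] = 'ugxwk'
Back part s[5:] = 'uulk'
Rotated = back + front = 'uulk' + 'ugxwk'
Result: uulkugxwk


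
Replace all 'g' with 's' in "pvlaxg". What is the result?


Input string: 'pvlaxg'
Operation: replace 'g' with 's'
Positions of 'g': 5
After replacement: pvlaxs


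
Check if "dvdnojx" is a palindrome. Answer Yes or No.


Input string: 'dvdnojx'
Reversed: 'xjondvd'
Compare pairs: s[0]='d' vs s[6]='x' (mismatch), s[1]='v' vs s[5]='j' (mismatch), s[2]='d' vs s[4]='o' (mismatch)
Palindrome: No


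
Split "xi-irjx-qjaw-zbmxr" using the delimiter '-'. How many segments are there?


Input string: 'xi-irjx-qjaw-zbmxr'
Delimiter: '-'
Split result: 'xi', 'irjx', 'qjaw', 'zbmxr'
Number of parts: 4


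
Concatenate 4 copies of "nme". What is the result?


Input string: 'nme'
Operation: repeat 4 times
Concatenation: 'nme' + 'nme' + 'nme' + 'nme'
Result: nmenmenmenme


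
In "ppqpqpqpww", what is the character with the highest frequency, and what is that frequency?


Input: 'ppqpqpqpww'
Operation: tally each character
Counts: 'p':5, 'q':3, 'w':2
Maximum: 'p' appears 5 times


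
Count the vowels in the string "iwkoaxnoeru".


Input string: 'iwkoaxnoeru'
Operation: count vowels (a, e, i, o, u)
Scan: s[0]='i' (vowel), s[1]='w', s[2]='k', s[3]='o' (vowel), s[4]='a' (vowel), s[5]='x', s[6]='n', s[7]='o' (vowel), s[8]='e' (vowel), s[9]='r', s[10]='u' (vowel)
Vowels found: 6
Result: 6


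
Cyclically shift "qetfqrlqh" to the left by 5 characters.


Input: 'qetfqrlqh', shift = 5
Operation: split at index 5 and swap parts
Front part s[0:5] = 'qetfq'
Back part s[5:] = 'rlqh'
Rotated = back + front = 'rlqh' + 'qetfq'
Result: rlqhqetfq


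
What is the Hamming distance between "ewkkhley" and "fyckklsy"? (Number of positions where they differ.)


String 1: 'ewkkhley'
String 2: 'fyckklsy'
Compare each position: pos 0: 'e'!='f', pos 1: 'w'!='y', pos 2: 'k'!='c', pos 3: 'k'=='k', pos 4: 'h'!='k', pos 5: 'l'=='l', pos 6: 'e'!='s', pos 7: 'y'=='y'
Differing positions: 5
Hamming distance: 5


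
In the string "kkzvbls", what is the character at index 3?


Input string: 'kkzvbls'
Operation: get character at index 3
Index mapping: s[0]='k', s[1]='k', s[2]='z', s[3]='v'
Result: 'v'


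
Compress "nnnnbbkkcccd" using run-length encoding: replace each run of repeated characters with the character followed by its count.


Input: 'nnnnbbkkcccd'
Operation: identify consecutive runs
Runs: 'nnnn' -> n4, 'bb' -> b2, 'kk' -> k2, 'ccc' -> c3, 'd' -> d1
Encoded: n4b2k2c3d1


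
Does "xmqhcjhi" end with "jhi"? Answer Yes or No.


Input string: 'xmqhcjhi'
Suffix to check: 'jhi'
Last 3 characters of input: 'jhi'
Match: True
Result: Yes


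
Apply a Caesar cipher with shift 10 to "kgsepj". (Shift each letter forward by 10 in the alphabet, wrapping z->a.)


Input: 'kgsepj', shift = 10
Operation: for each letter, (position + 10) mod 26
Mapping: 'k'(10+10=20)->'u', 'g'(6+10=16)->'q', 's'(18+10=28, 28 mod 26=2)->'c', 'e'(4+10=14)->'o', 'p'(15+10=25)->'z', 'j'(9+10=19)->'t'
Result: uqcozt


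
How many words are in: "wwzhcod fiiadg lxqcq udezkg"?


Input string: 'wwzhcod fiiadg lxqcq udezkg'
Operation: split by spaces
Words found: 'wwzhcod', 'fiiadg', 'lxqcq', 'udezkg'
Word count: 4


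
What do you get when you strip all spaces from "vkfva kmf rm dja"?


Input string: 'vkfva kmf rm dja'
Operation: remove all spaces
Words: 'vkfva', 'kmf', 'rm', 'dja'
Join without spaces: vkfvakmfrmdja


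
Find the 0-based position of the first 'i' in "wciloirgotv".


Input string: 'wciloirgotv'
Target: 'i'
Scanning left to right: s[0]='w', s[1]='c', s[2]='i'
First match at index: 2


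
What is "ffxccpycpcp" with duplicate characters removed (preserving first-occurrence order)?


Input: 'ffxccpycpcp'
Operation: keep first occurrence of each character
Scan: s[0]='f' new -> keep; s[1]='f' seen -> skip; s[2]='x' new -> keep; s[3]='c' new -> keep; s[4]='c' seen -> skip; s[5]='p' new -> keep; s[6]='y' new -> keep; s[7]='c' seen -> skip; s[8]='p' seen -> skip; s[9]='c' seen -> skip; s[10]='p' seen -> skip
Result: fxcpy


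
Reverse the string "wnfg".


Input string: 'wnfg'
Operation: reverse character order
Original order: 'w' -> 'n' -> 'f' -> 'g'
Reversed order: 'g' -> 'f' -> 'n' -> 'w'
Result: gfnw


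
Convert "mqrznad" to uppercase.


Input string: 'mqrznad'
Operation: convert each letter to uppercase
Mapping: 'm'->'M', 'q'->'Q', 'r'->'R', 'z'->'Z', 'n'->'N', 'a'->'A', 'd'->'D'
Result: MQRZNAD


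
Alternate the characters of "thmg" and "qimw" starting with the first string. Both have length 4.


String 1: 'thmg'
String 2: 'qimw'
Operation: alternate characters
Pairs: 't'+'q', 'h'+'i', 'm'+'m', 'g'+'w'
Result: tqhimmgw


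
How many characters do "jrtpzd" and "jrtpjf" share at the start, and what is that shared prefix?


String 1: 'jrtpzd'
String 2: 'jrtpjf'
Compare position by position:
pos 0: 'j' vs 'j' match
pos 1: 'r' vs 'r' match
pos 2: 't' vs 't' match
pos 3: 'p' vs 'p' match
pos 4: 'z' vs 'j' differ -> stop
Longest common prefix: "jrtp" (length 4)


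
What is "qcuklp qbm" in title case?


Input string: 'qcuklp qbm'
Operation: capitalize first letter of each word
Word transformations: 'qcuklp'->'Qcuklp', 'qbm'->'Qbm'
Result: Qcuklp Qbm


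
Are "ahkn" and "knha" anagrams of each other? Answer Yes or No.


String 1: 'ahkn' -> sorted: 'ahkn'
String 2: 'knha' -> sorted: 'ahkn'
Compare sorted forms: 'ahkn' == 'ahkn'
Anagram: Yes


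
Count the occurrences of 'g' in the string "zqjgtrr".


Input string: 'zqjgtrr'
Target character: 'g'
Scan each position: s[3]='g'
Matches found at indices: 3
Total: 1


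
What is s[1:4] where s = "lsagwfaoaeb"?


Input string: 'lsagwfaoaeb'
Operation: slice [1:4]
Extract characters: s[1]='s', s[2]='a', s[3]='g'
Result: sag


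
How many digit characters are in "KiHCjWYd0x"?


Input string: 'KiHCjWYd0x'
Operation: count digit characters (0-9)
Scan: 'K', 'i', 'H', 'C', 'j', 'W', 'Y', 'd', '0'(digit), 'x'
Digits found: 1
Result: 1


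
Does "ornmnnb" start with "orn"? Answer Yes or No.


Input string: 'ornmnnb'
Prefix to check: 'orn'
First 3 characters of input: 'orn'
Match: True
Result: Yes


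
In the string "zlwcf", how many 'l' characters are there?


Input string: 'zlwcf'
Target character: 'l'
Scan each position: s[1]='l'
Matches found at indices: 1
Total: 1


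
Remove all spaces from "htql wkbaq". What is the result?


Input string: 'htql wkbaq'
Operation: remove all spaces
Words: 'htql', 'wkbaq'
Join without spaces: htqlwkbaq


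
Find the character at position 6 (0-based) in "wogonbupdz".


Input string: 'wogonbupdz'
Operation: get character at index 6
Index mapping: s[0]='w', s[1]='o', s[2]='g', s[3]='o', s[4]='n', s[5]='b', s[6]='u'
Result: 'u'


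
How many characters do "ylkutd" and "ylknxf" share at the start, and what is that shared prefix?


String 1: 'ylkutd'
String 2: 'ylknxf'
Compare position by position:
pos 0: 'y' vs 'y' match
pos 1: 'l' vs 'l' match
pos 2: 'k' vs 'k' match
pos 3: 'u' vs 'n' differ -> stop
Longest common prefix: "ylk" (length 3)


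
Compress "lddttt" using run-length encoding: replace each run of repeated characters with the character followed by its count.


Input: 'lddttt'
Operation: identify consecutive runs
Runs: 'l' -> l1, 'dd' -> d2, 'ttt' -> t3
Encoded: l1d2t3


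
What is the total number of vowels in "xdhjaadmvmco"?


Input string: 'xdhjaadmvmco'
Operation: count vowels (a, e, i, o, u)
Scan: s[0]='x', s[1]='d', s[2]='h', s[3]='j', s[4]='a' (vowel), s[5]='a' (vowel), s[6]='d', s[7]='m', s[8]='v', s[9]='m', s[10]='c', s[11]='o' (vowel)
Vowels found: 3
Result: 3


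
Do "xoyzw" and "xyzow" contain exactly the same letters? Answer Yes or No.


String 1: 'xoyzw' -> sorted: 'owxyz'
String 2: 'xyzow' -> sorted: 'owxyz'
Compare sorted forms: 'owxyz' == 'owxyz'
Anagram: Yes


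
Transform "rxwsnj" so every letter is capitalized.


Input string: 'rxwsnj'
Operation: convert each letter to uppercase
Mapping: 'r'->'R', 'x'->'X', 'w'->'W', 's'->'S', 'n'->'N', 'j'->'J'
Result: RXWSNJ


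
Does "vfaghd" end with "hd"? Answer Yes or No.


Input string: 'vfaghd'
Suffix to check: 'hd'
Last 2 characters of input: 'hd'
Match: True
Result: Yes


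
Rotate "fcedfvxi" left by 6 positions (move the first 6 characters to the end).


Input: 'fcedfvxi', shift = 6
Operation: split at index 6 and swap parts
Front part s[0:6] = 'fcedfv'
Back part s[6:] = 'xi'
Rotated = back + front = 'xi' + 'fcedfv'
Result: xifcedfv


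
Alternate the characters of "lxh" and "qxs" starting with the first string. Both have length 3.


String 1: 'lxh'
String 2: 'qxs'
Operation: alternate characters
Pairs: 'l'+'q', 'x'+'x', 'h'+'s'
Result: lqxxhs


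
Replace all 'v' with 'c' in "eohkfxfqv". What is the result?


Input string: 'eohkfxfqv'
Operation: replace 'v' with 'c'
Positions of 'v': 8
After replacement: eohkfxfqc


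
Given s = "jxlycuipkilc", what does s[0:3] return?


Input string: 'jxlycuipkilc'
Operation: slice [0:3]
Extract characters: s[0]='j', s[1]='x', s[2]='l'
Result: jxl


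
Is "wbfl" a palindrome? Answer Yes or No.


Input string: 'wbfl'
Reversed: 'lfbw'
Compare pairs: s[0]='w' vs s[3]='l' (mismatch), s[1]='b' vs s[2]='f' (mismatch)
Palindrome: No


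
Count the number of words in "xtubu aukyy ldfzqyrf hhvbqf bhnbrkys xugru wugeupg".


Input string: 'xtubu aukyy ldfzqyrf hhvbqf bhnbrkys xugru wugeupg'
Operation: split by spaces
Words found: 'xtubu', 'aukyy', 'ldfzqyrf', 'hhvbqf', 'bhnbrkys', 'xugru', 'wugeupg'
Word count: 7


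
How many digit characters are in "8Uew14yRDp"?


Input string: '8Uew14yRDp'
Operation: count digit characters (0-9)
Scan: '8'(digit), 'U', 'e', 'w', '1'(digit), '4'(digit), 'y', 'R', 'D', 'p'
Digits found: 3
Result: 3


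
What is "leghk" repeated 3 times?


Input string: 'leghk'
Operation: repeat 3 times
Concatenation: 'leghk' + 'leghk' + 'leghk'
Result: leghkleghkleghk


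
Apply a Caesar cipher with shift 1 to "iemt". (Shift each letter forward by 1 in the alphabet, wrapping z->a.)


Input: 'iemt', shift = 1
Operation: for each letter, (position + 1) mod 26
Mapping: 'i'(8+1=9)->'j', 'e'(4+1=5)->'f', 'm'(12+1=13)->'n', 't'(19+1=20)->'u'
Result: jfnu


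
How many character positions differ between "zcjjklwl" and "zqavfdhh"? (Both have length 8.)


String 1: 'zcjjklwl'
String 2: 'zqavfdhh'
Compare each position: pos 0: 'z'=='z', pos 1: 'c'!='q', pos 2: 'j'!='a', pos 3: 'j'!='v', pos 4: 'k'!='f', pos 5: 'l'!='d', pos 6: 'w'!='h', pos 7: 'l'!='h'
Differing positions: 7
Hamming distance: 7


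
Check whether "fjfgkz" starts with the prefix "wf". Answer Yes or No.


Input string: 'fjfgkz'
Prefix to check: 'wf'
First 2 characters of input: 'fj'
Match: False
Result: No


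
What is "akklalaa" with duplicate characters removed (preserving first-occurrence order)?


Input: 'akklalaa'
Operation: keep first occurrence of each character
Scan: s[0]='a' new -> keep; s[1]='k' new -> keep; s[2]='k' seen -> skip; s[3]='l' new -> keep; s[4]='a' seen -> skip; s[5]='l' seen -> skip; s[6]='a' seen -> skip; s[7]='a' seen -> skip
Result: akl


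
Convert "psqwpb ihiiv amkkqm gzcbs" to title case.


Input string: 'psqwpb ihiiv amkkqm gzcbs'
Operation: capitalize first letter of each word
Word transformations: 'psqwpb'->'Psqwpb', 'ihiiv'->'Ihiiv', 'amkkqm'->'Amkkqm', 'gzcbs'->'Gzcbs'
Result: Psqwpb Ihiiv Amkkqm Gzcbs


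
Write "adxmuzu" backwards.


Input string: 'adxmuzu'
Operation: reverse character order
Original order: 'a' -> 'd' -> 'x' -> 'm' -> 'u' -> 'z' -> 'u'
Reversed order: 'u' -> 'z' -> 'u' -> 'm' -> 'x' -> 'd' -> 'a'
Result: uzumxda


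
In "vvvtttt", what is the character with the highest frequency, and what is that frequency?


Input: 'vvvtttt'
Operation: tally each character
Counts: 't':4, 'v':3
Maximum: 't' appears 4 times


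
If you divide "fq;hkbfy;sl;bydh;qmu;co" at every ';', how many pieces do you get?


Input string: 'fq;hkbfy;sl;bydh;qmu;co'
Delimiter: ';'
Split result: 'fq', 'hkbfy', 'sl', 'bydh', 'qmu', 'co'
Number of parts: 6


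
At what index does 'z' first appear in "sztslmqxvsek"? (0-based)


Input string: 'sztslmqxvsek'
Target: 'z'
Scanning left to right: s[0]='s', s[1]='z'
First match at index: 1


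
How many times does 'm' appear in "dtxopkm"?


Input string: 'dtxopkm'
Target character: 'm'
Scan each position: s[6]='m'
Matches found at indices: 6
Total: 1


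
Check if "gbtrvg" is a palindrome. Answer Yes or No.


Input string: 'gbtrvg'
Reversed: 'gvrtbg'
Compare pairs: s[0]='g' vs s[5]='g' (match), s[1]='b' vs s[4]='v' (mismatch), s[2]='t' vs s[3]='r' (mismatch)
Palindrome: No


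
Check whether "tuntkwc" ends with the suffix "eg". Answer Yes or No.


Input string: 'tuntkwc'
Suffix to check: 'eg'
Last 2 characters of input: 'wc'
Match: False
Result: No


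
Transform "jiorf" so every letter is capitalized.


Input string: 'jiorf'
Operation: convert each letter to uppercase
Mapping: 'j'->'J', 'i'->'I', 'o'->'O', 'r'->'R', 'f'->'F'
Result: JIORF


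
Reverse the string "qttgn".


Input string: 'qttgn'
Operation: reverse character order
Original order: 'q' -> 't' -> 't' -> 'g' -> 'n'
Reversed order: 'n' -> 'g' -> 't' -> 't' -> 'q'
Result: ngttq


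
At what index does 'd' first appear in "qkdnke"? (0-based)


Input string: 'qkdnke'
Target: 'd'
Scanning left to right: s[0]='q', s[1]='k', s[2]='d'
First match at index: 2


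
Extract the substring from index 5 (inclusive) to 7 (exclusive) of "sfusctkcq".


Input string: 'sfusctkcq'
Operation: slice [5:7]
Extract characters: s[5]='t', s[6]='k'
Result: tk


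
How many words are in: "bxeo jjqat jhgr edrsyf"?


Input string: 'bxeo jjqat jhgr edrsyf'
Operation: split by spaces
Words found: 'bxeo', 'jjqat', 'jhgr', 'edrsyf'
Word count: 4


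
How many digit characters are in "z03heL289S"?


Input string: 'z03heL289S'
Operation: count digit characters (0-9)
Scan: 'z', '0'(digit), '3'(digit), 'h', 'e', 'L', '2'(digit), '8'(digit), '9'(digit), 'S'
Digits found: 5
Result: 5


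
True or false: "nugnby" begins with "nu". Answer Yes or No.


Input string: 'nugnby'
Prefix to check: 'nu'
First 2 characters of input: 'nu'
Match: True
Result: Yes


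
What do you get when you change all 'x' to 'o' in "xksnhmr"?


Input string: 'xksnhmr'
Operation: replace 'x' with 'o'
Positions of 'x': 0
After replacement: oksnhmr


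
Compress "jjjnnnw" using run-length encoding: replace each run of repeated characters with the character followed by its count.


Input: 'jjjnnnw'
Operation: identify consecutive runs
Runs: 'jjj' -> j3, 'nnn' -> n3, 'w' -> w1
Encoded: j3n3w1


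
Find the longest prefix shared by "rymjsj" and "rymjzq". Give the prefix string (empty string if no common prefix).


String 1: 'rymjsj'
String 2: 'rymjzq'
Compare position by position:
pos 0: 'r' vs 'r' match
pos 1: 'y' vs 'y' match
pos 2: 'm' vs 'm' match
pos 3: 'j' vs 'j' match
pos 4: 's' vs 'z' differ -> stop
Longest common prefix: "rymj" (length 4)


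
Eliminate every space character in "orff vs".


Input string: 'orff vs'
Operation: remove all spaces
Words: 'orff', 'vs'
Join without spaces: orffvs


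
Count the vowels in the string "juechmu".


Input string: 'juechmu'
Operation: count vowels (a, e, i, o, u)
Scan: s[0]='j', s[1]='u' (vowel), s[2]='e' (vowel), s[3]='c', s[4]='h', s[5]='m', s[6]='u' (vowel)
Vowels found: 3
Result: 3


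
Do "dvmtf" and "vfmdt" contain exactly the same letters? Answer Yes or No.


String 1: 'dvmtf' -> sorted: 'dfmtv'
String 2: 'vfmdt' -> sorted: 'dfmtv'
Compare sorted forms: 'dfmtv' == 'dfmtv'
Anagram: Yes


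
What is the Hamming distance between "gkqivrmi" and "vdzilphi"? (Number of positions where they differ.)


String 1: 'gkqivrmi'
String 2: 'vdzilphi'
Compare each position: pos 0: 'g'!='v', pos 1: 'k'!='d', pos 2: 'q'!='z', pos 3: 'i'=='i', pos 4: 'v'!='l', pos 5: 'r'!='p', pos 6: 'm'!='h', pos 7: 'i'=='i'
Differing positions: 6
Hamming distance: 6


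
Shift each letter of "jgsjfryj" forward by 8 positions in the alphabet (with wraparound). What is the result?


Input: 'jgsjfryj', shift = 8
Operation: for each letter, (position + 8) mod 26
Mapping: 'j'(9+8=17)->'r', 'g'(6+8=14)->'o', 's'(18+8=26, 26 mod 26=0)->'a', 'j'(9+8=17)->'r', 'f'(5+8=13)->'n', 'r'(17+8=25)->'z', 'y'(24+8=32, 32 mod 26=6)->'g', 'j'(9+8=17)->'r'
Result: roarnzgr


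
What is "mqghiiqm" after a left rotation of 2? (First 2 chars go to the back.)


Input: 'mqghiiqm', shift = 2
Operation: split at index 2 and swap parts
Front part s[0:2] = 'mq'
Back part s[2:] = 'ghiiqm'
Rotated = back + front = 'ghiiqm' + 'mq'
Result: ghiiqmmq


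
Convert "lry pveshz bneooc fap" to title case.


Input string: 'lry pveshz bneooc fap'
Operation: capitalize first letter of each word
Word transformations: 'lry'->'Lry', 'pveshz'->'Pveshz', 'bneooc'->'Bneooc', 'fap'->'Fap'
Result: Lry Pveshz Bneooc Fap


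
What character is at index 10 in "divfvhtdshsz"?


Input string: 'divfvhtdshsz'
Operation: get character at index 10
Index mapping: s[0]='d', s[1]='i', s[2]='v', s[3]='f', s[4]='v', s[5]='h', s[6]='t', s[7]='d', s[8]='s', s[9]='h', s[10]='s'
Result: 's'


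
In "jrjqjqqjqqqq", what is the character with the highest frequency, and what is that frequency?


Input: 'jrjqjqqjqqqq'
Operation: tally each character
Counts: 'j':4, 'q':7, 'r':1
Maximum: 'q' appears 7 times


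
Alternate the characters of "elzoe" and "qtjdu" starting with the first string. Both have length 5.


String 1: 'elzoe'
String 2: 'qtjdu'
Operation: alternate characters
Pairs: 'e'+'q', 'l'+'t', 'z'+'j', 'o'+'d', 'e'+'u'
Result: eqltzjodeu


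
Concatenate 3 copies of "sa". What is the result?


Input string: 'sa'
Operation: repeat 3 times
Concatenation: 'sa' + 'sa' + 'sa'
Result: sasasa


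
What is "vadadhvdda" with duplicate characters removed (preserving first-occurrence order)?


Input: 'vadadhvdda'
Operation: keep first occurrence of each character
Scan: s[0]='v' new -> keep; s[1]='a' new -> keep; s[2]='d' new -> keep; s[3]='a' seen -> skip; s[4]='d' seen -> skip; s[5]='h' new -> keep; s[6]='v' seen -> skip; s[7]='d' seen -> skip; s[8]='d' seen -> skip; s[9]='a' seen -> skip
Result: vadh


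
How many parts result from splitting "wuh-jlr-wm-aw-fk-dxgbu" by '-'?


Input string: 'wuh-jlr-wm-aw-fk-dxgbu'
Delimiter: '-'
Split result: 'wuh', 'jlr', 'wm', 'aw', 'fk', 'dxgbu'
Number of parts: 6


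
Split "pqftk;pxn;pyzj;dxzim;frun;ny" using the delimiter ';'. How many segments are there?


Input string: 'pqftk;pxn;pyzj;dxzim;frun;ny'
Delimiter: ';'
Split result: 'pqftk', 'pxn', 'pyzj', 'dxzim', 'frun', 'ny'
Number of parts: 6


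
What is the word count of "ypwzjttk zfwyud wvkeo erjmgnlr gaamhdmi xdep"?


Input string: 'ypwzjttk zfwyud wvkeo erjmgnlr gaamhdmi xdep'
Operation: split by spaces
Words found: 'ypwzjttk', 'zfwyud', 'wvkeo', 'erjmgnlr', 'gaamhdmi', 'xdep'
Word count: 6


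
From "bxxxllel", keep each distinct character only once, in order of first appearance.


Input: 'bxxxllel'
Operation: keep first occurrence of each character
Scan: s[0]='b' new -> keep; s[1]='x' new -> keep; s[2]='x' seen -> skip; s[3]='x' seen -> skip; s[4]='l' new -> keep; s[5]='l' seen -> skip; s[6]='e' new -> keep; s[7]='l' seen -> skip
Result: bxle


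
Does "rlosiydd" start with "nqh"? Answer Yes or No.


Input string: 'rlosiydd'
Prefix to check: 'nqh'
First 3 characters of input: 'rlo'
Match: False
Result: No


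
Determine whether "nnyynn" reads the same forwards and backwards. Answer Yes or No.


Input string: 'nnyynn'
Reversed: 'nnyynn'
Compare pairs: s[0]='n' vs s[5]='n' (match), s[1]='n' vs s[4]='n' (match), s[2]='y' vs s[3]='y' (match)
Palindrome: Yes


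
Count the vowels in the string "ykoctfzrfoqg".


Input string: 'ykoctfzrfoqg'
Operation: count vowels (a, e, i, o, u)
Scan: s[0]='y', s[1]='k', s[2]='o' (vowel), s[3]='c', s[4]='t', s[5]='f', s[6]='z', s[7]='r', s[8]='f', s[9]='o' (vowel), s[10]='q', s[11]='g'
Vowels found: 2
Result: 2


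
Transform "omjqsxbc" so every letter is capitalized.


Input string: 'omjqsxbc'
Operation: convert each letter to uppercase
Mapping: 'o'->'O', 'm'->'M', 'j'->'J', 'q'->'Q', 's'->'S', 'x'->'X', 'b'->'B', 'c'->'C'
Result: OMJQSXBC


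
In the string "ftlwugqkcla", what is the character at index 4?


Input string: 'ftlwugqkcla'
Operation: get character at index 4
Index mapping: s[0]='f', s[1]='t', s[2]='l', s[3]='w', s[4]='u'
Result: 'u'


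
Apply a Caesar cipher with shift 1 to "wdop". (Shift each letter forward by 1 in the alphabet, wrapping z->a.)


Input: 'wdop', shift = 1
Operation: for each letter, (position + 1) mod 26
Mapping: 'w'(22+1=23)->'x', 'd'(3+1=4)->'e', 'o'(14+1=15)->'p', 'p'(15+1=16)->'q'
Result: xepq


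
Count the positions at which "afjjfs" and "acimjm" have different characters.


String 1: 'afjjfs'
String 2: 'acimjm'
Compare each position: pos 0: 'a'=='a', pos 1: 'f'!='c', pos 2: 'j'!='i', pos 3: 'j'!='m', pos 4: 'f'!='j', pos 5: 's'!='m'
Differing positions: 5
Hamming distance: 5


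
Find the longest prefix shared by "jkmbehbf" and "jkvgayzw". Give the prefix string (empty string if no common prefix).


String 1: 'jkmbehbf'
String 2: 'jkvgayzw'
Compare position by position:
pos 0: 'j' vs 'j' match
pos 1: 'k' vs 'k' match
pos 2: 'm' vs 'v' differ -> stop
Longest common prefix: "jk" (length 2)


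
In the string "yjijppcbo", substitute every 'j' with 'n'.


Input string: 'yjijppcbo'
Operation: replace 'j' with 'n'
Positions of 'j': 1, 3
After replacement: yninppcbo


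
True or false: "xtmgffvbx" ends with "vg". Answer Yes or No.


Input string: 'xtmgffvbx'
Suffix to check: 'vg'
Last 2 characters of input: 'bx'
Match: False
Result: No


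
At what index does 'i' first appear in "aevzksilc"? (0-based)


Input string: 'aevzksilc'
Target: 'i'
Scanning left to right: s[0]='a', s[1]='e', s[2]='v', s[3]='z', s[4]='k', s[5]='s', s[6]='i'
First match at index: 6


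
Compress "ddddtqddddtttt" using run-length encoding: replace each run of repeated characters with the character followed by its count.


Input: 'ddddtqddddtttt'
Operation: identify consecutive runs
Runs: 'dddd' -> d4, 't' -> t1, 'q' -> q1, 'dddd' -> d4, 'tttt' -> t4
Encoded: d4t1q1d4t4


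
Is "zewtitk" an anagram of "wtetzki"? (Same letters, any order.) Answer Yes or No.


String 1: 'wtetzki' -> sorted: 'eikttwz'
String 2: 'zewtitk' -> sorted: 'eikttwz'
Compare sorted forms: 'eikttwz' == 'eikttwz'
Anagram: Yes


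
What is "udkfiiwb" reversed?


Input string: 'udkfiiwb'
Operation: reverse character order
Original order: 'u' -> 'd' -> 'k' -> 'f' -> 'i' -> 'i' -> 'w' -> 'b'
Reversed order: 'b' -> 'w' -> 'i' -> 'i' -> 'f' -> 'k' -> 'd' -> 'u'
Result: bwiifkdu


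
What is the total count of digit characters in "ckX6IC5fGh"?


Input string: 'ckX6IC5fGh'
Operation: count digit characters (0-9)
Scan: 'c', 'k', 'X', '6'(digit), 'I', 'C', '5'(digit), 'f', 'G', 'h'
Digits found: 2
Result: 2


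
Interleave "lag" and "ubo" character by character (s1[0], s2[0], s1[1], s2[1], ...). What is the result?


String 1: 'lag'
String 2: 'ubo'
Operation: alternate characters
Pairs: 'l'+'u', 'a'+'b', 'g'+'o'
Result: luabgo


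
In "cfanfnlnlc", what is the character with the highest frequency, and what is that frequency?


Input: 'cfanfnlnlc'
Operation: tally each character
Counts: 'a':1, 'c':2, 'f':2, 'l':2, 'n':3
Maximum: 'n' appears 3 times


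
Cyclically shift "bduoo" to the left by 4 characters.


Input: 'bduoo', shift = 4
Operation: split at index 4 and swap parts
Front part s[0:4] = 'bduo'
Back part s[4:] = 'o'
Rotated = back + front = 'o' + 'bduo'
Result: obduo


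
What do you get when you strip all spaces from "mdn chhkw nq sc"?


Input string: 'mdn chhkw nq sc'
Operation: remove all spaces
Words: 'mdn', 'chhkw', 'nq', 'sc'
Join without spaces: mdnchhkwnqsc


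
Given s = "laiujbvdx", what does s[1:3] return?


Input string: 'laiujbvdx'
Operation: slice [1:3]
Extract characters: s[1]='a', s[2]='i'
Result: ai


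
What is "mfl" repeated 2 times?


Input string: 'mfl'
Operation: repeat 2 times
Concatenation: 'mfl' + 'mfl'
Result: mflmfl


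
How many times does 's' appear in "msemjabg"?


Input string: 'msemjabg'
Target character: 's'
Scan each position: s[1]='s'
Matches found at indices: 1
Total: 1


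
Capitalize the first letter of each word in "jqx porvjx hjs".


Input string: 'jqx porvjx hjs'
Operation: capitalize first letter of each word
Word transformations: 'jqx'->'Jqx', 'porvjx'->'Porvjx', 'hjs'->'Hjs'
Result: Jqx Porvjx Hjs


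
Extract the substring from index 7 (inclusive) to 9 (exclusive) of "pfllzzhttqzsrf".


Input string: 'pfllzzhttqzsrf'
Operation: slice [7:9]
Extract characters: s[7]='t', s[8]='t'
Result: tt


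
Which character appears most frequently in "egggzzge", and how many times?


Input: 'egggzzge'
Operation: tally each character
Counts: 'e':2, 'g':4, 'z':2
Maximum: 'g' appears 4 times


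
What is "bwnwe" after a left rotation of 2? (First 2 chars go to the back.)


Input: 'bwnwe', shift = 2
Operation: split at index 2 and swap parts
Front part s[0:2] = 'bw'
Back part s[2:] = 'nwe'
Rotated = back + front = 'nwe' + 'bw'
Result: nwebw


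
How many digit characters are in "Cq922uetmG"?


Input string: 'Cq922uetmG'
Operation: count digit characters (0-9)
Scan: 'C', 'q', '9'(digit), '2'(digit), '2'(digit), 'u', 'e', 't', 'm', 'G'
Digits found: 3
Result: 3


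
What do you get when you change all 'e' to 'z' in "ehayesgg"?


Input string: 'ehayesgg'
Operation: replace 'e' with 'z'
Positions of 'e': 0, 4
After replacement: zhayzsgg


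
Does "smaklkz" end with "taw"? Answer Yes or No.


Input string: 'smaklkz'
Suffix to check: 'taw'
Last 3 characters of input: 'lkz'
Match: False
Result: No


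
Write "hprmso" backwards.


Input string: 'hprmso'
Operation: reverse character order
Original order: 'h' -> 'p' -> 'r' -> 'm' -> 's' -> 'o'
Reversed order: 'o' -> 's' -> 'm' -> 'r' -> 'p' -> 'h'
Result: osmrph


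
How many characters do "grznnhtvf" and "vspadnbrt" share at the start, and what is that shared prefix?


String 1: 'grznnhtvf'
String 2: 'vspadnbrt'
Compare position by position:
pos 0: 'g' vs 'v' differ -> stop
Longest common prefix: "" (length 0)


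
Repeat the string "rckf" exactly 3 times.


Input string: 'rckf'
Operation: repeat 3 times
Concatenation: 'rckf' + 'rckf' + 'rckf'
Result: rckfrckfrckf
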